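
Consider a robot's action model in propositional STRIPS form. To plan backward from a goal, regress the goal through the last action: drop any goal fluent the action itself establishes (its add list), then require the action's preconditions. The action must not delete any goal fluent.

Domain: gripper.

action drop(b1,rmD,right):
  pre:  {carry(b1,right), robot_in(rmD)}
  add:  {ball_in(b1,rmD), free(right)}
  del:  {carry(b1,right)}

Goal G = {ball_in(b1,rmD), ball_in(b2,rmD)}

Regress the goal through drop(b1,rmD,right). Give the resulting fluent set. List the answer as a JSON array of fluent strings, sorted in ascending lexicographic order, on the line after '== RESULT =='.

Regress:
  G ∩ del = {}  (empty — regression defined)
  G \ add = {ball_in(b1,rmD), ball_in(b2,rmD)} \ {ball_in(b1,rmD), free(right)} = {ball_in(b2,rmD)}
  ∪ pre   = {ball_in(b2,rmD)} ∪ {carry(b1,right), robot_in(rmD)}
          = {ball_in(b2,rmD), carry(b1,right), robot_in(rmD)}

== RESULT ==
["ball_in(b2,rmD)", "carry(b1,right)", "robot_in(rmD)"]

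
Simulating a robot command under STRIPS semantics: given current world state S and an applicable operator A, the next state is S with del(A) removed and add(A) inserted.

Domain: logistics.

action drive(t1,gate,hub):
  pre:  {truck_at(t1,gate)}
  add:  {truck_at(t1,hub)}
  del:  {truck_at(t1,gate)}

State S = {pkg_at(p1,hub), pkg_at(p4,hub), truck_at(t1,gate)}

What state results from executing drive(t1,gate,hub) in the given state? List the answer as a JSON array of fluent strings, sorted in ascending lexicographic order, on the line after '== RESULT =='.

Progress:
  pre ⊆ S: {truck_at(t1,gate)} ⊆ S  — applicable
  S \ del = {pkg_at(p1,hub), pkg_at(p4,hub)}
  ∪ add   = {pkg_at(p1,hub), pkg_at(p4,hub), truck_at(t1,hub)}

== RESULT ==
["pkg_at(p1,hub)", "pkg_at(p4,hub)", "truck_at(t1,hub)"]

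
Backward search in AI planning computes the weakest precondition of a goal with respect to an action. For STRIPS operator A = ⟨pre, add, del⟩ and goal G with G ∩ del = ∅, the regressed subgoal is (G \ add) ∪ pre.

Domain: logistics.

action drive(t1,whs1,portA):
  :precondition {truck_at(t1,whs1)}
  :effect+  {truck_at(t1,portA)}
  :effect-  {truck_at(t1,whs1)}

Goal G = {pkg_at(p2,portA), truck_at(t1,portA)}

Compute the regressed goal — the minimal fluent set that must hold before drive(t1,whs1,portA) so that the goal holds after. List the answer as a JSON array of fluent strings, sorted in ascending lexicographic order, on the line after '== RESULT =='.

Compute (G \ add) ∪ pre:
  G ∩ del = {}  (empty — regression defined)
  G \ add = {pkg_at(p2,portA), truck_at(t1,portA)} \ {truck_at(t1,portA)} = {pkg_at(p2,portA)}
  ∪ pre   = {pkg_at(p2,portA)} ∪ {truck_at(t1,whs1)}
          = {pkg_at(p2,portA), truck_at(t1,whs1)}

== RESULT ==
["pkg_at(p2,portA)", "truck_at(t1,whs1)"]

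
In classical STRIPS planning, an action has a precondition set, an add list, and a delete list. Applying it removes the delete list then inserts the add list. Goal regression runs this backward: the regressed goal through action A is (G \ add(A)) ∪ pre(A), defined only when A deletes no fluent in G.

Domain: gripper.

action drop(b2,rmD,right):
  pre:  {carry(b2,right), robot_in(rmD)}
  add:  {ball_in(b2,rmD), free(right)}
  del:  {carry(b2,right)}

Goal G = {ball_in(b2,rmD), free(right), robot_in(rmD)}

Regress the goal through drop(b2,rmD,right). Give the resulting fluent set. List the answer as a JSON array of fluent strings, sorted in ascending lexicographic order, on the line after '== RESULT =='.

Regress:
  G ∩ del = {}  (empty — regression defined)
  G \ add = {ball_in(b2,rmD), free(right), robot_in(rmD)} \ {ball_in(b2,rmD), free(right)} = {robot_in(rmD)}
  ∪ pre   = {robot_in(rmD)} ∪ {carry(b2,right), robot_in(rmD)}
          = {carry(b2,right), robot_in(rmD)}

== RESULT ==
["carry(b2,right)", "robot_in(rmD)"]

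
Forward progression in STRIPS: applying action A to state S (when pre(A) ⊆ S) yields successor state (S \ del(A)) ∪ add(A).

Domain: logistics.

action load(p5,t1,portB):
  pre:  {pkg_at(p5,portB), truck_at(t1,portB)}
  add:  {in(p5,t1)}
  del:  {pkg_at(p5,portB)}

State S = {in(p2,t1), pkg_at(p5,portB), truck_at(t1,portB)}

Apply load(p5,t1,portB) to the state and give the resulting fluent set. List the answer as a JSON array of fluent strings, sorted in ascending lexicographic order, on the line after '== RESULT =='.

Progress:
  pre ⊆ S: {pkg_at(p5,portB), truck_at(t1,portB)} ⊆ S  — applicable
  S \ del = {in(p2,t1), truck_at(t1,portB)}
  ∪ add   = {in(p2,t1), in(p5,t1), truck_at(t1,portB)}

== RESULT ==
["in(p2,t1)", "in(p5,t1)", "truck_at(t1,portB)"]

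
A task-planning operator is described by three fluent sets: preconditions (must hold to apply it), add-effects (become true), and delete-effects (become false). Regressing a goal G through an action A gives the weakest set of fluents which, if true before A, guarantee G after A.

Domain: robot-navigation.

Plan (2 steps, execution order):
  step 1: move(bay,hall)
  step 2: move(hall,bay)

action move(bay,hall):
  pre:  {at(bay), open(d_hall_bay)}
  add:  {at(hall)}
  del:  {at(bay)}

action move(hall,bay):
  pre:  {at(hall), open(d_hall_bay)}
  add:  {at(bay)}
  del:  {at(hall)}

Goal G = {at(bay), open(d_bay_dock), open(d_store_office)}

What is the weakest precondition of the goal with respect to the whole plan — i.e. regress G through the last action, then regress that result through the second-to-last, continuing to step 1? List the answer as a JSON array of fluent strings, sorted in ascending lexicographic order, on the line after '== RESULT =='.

Regress step by step:
  through step 2 (move(hall,bay)): drop {at(bay)}, keep {open(d_bay_dock), open(d_store_office)}, require {at(hall), open(d_hall_bay)}
    → {at(hall), open(d_bay_dock), open(d_hall_bay), open(d_store_office)}
  through step 1 (move(bay,hall)): drop {at(hall)}, keep {open(d_bay_dock), open(d_hall_bay), open(d_store_office)}, require {at(bay), open(d_hall_bay)}
    → {at(bay), open(d_bay_dock), open(d_hall_bay), open(d_store_office)}

== RESULT ==
["at(bay)", "open(d_bay_dock)", "open(d_hall_bay)", "open(d_store_office)"]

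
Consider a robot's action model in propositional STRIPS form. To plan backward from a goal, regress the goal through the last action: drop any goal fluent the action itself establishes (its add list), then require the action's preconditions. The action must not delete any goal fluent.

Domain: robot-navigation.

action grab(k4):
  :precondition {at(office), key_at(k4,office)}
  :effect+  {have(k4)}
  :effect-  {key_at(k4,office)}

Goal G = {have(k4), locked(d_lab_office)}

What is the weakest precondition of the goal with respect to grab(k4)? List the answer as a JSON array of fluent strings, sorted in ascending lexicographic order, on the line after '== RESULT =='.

Regress:
  G ∩ del = {}  (empty — regression defined)
  G \ add = {have(k4), locked(d_lab_office)} \ {have(k4)} = {locked(d_lab_office)}
  ∪ pre   = {locked(d_lab_office)} ∪ {at(office), key_at(k4,office)}
          = {at(office), key_at(k4,office), locked(d_lab_office)}

== RESULT ==
["at(office)", "key_at(k4,office)", "locked(d_lab_office)"]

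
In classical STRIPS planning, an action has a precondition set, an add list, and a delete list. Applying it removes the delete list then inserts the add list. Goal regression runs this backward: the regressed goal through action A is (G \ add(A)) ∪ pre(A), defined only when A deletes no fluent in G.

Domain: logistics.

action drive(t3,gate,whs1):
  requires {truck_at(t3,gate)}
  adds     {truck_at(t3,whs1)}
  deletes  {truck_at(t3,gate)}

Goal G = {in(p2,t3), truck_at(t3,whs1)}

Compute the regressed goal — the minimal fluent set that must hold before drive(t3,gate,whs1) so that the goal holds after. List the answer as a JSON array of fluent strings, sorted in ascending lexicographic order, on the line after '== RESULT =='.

Compute (G \ add) ∪ pre:
  G ∩ del = {}  (empty — regression defined)
  G \ add = {in(p2,t3), truck_at(t3,whs1)} \ {truck_at(t3,whs1)} = {in(p2,t3)}
  ∪ pre   = {in(p2,t3)} ∪ {truck_at(t3,gate)}
          = {in(p2,t3), truck_at(t3,gate)}

== RESULT ==
["in(p2,t3)", "truck_at(t3,gate)"]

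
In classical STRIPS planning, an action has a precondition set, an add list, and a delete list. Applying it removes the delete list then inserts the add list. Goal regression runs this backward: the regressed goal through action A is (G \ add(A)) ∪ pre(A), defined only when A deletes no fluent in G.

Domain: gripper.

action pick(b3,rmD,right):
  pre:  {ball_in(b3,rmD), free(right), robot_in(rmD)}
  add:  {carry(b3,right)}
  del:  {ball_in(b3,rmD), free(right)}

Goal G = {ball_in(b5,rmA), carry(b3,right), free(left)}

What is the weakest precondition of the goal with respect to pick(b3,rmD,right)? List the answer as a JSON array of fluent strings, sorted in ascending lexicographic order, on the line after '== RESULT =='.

Compute (G \ add) ∪ pre:
  G ∩ del = {}  (empty — regression defined)
  G \ add = {ball_in(b5,rmA), carry(b3,right), free(left)} \ {carry(b3,right)} = {ball_in(b5,rmA), free(left)}
  ∪ pre   = {ball_in(b5,rmA), free(left)} ∪ {ball_in(b3,rmD), free(right), robot_in(rmD)}
          = {ball_in(b3,rmD), ball_in(b5,rmA), free(left), free(right), robot_in(rmD)}

== RESULT ==
["ball_in(b3,rmD)", "ball_in(b5,rmA)", "free(left)", "free(right)", "robot_in(rmD)"]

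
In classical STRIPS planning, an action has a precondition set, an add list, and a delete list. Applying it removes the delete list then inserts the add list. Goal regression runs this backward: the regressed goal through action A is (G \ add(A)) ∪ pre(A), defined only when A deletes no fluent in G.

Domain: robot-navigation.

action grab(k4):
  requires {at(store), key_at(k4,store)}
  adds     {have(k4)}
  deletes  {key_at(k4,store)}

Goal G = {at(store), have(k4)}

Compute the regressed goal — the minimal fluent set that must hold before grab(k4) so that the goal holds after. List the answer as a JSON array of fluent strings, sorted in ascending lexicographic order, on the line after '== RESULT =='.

Compute (G \ add) ∪ pre:
  G ∩ del = {}  (empty — regression defined)
  G \ add = {at(store), have(k4)} \ {have(k4)} = {at(store)}
  ∪ pre   = {at(store)} ∪ {at(store), key_at(k4,store)}
          = {at(store), key_at(k4,store)}

== RESULT ==
["at(store)", "key_at(k4,store)"]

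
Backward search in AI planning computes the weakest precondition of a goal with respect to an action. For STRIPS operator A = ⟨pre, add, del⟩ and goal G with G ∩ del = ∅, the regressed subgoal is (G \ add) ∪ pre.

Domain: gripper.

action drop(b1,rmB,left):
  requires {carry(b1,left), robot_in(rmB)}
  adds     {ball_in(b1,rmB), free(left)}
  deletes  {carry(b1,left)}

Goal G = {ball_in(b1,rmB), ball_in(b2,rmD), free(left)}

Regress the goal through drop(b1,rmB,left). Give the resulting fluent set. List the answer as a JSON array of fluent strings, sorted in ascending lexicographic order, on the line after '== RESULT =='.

Compute (G \ add) ∪ pre:
  G ∩ del = {}  (empty — regression defined)
  G \ add = {ball_in(b1,rmB), ball_in(b2,rmD), free(left)} \ {ball_in(b1,rmB), free(left)} = {ball_in(b2,rmD)}
  ∪ pre   = {ball_in(b2,rmD)} ∪ {carry(b1,left), robot_in(rmB)}
          = {ball_in(b2,rmD), carry(b1,left), robot_in(rmB)}

== RESULT ==
["ball_in(b2,rmD)", "carry(b1,left)", "robot_in(rmB)"]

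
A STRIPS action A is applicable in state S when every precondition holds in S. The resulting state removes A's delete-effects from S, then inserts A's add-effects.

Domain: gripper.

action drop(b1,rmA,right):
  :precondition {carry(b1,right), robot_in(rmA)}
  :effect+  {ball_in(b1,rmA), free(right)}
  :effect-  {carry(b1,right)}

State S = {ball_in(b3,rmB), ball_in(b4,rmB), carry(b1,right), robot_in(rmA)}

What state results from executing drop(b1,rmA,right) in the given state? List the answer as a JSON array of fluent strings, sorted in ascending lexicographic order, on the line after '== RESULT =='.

Progress:
  pre ⊆ S: {carry(b1,right), robot_in(rmA)} ⊆ S  — applicable
  S \ del = {ball_in(b3,rmB), ball_in(b4,rmB), robot_in(rmA)}
  ∪ add   = {ball_in(b1,rmA), ball_in(b3,rmB), ball_in(b4,rmB), free(right), robot_in(rmA)}

== RESULT ==
["ball_in(b1,rmA)", "ball_in(b3,rmB)", "ball_in(b4,rmB)", "free(right)", "robot_in(rmA)"]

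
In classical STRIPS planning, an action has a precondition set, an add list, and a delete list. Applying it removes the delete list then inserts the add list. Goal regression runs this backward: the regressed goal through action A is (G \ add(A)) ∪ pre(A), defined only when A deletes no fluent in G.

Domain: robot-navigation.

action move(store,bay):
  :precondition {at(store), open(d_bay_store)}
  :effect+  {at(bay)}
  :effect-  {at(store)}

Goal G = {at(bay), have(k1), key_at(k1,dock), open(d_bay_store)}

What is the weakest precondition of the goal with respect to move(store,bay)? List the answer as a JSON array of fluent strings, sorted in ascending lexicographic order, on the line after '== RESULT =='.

Compute (G \ add) ∪ pre:
  G ∩ del = {}  (empty — regression defined)
  G \ add = {at(bay), have(k1), key_at(k1,dock), open(d_bay_store)} \ {at(bay)} = {have(k1), key_at(k1,dock), open(d_bay_store)}
  ∪ pre   = {have(k1), key_at(k1,dock), open(d_bay_store)} ∪ {at(store), open(d_bay_store)}
          = {at(store), have(k1), key_at(k1,dock), open(d_bay_store)}

== RESULT ==
["at(store)", "have(k1)", "key_at(k1,dock)", "open(d_bay_store)"]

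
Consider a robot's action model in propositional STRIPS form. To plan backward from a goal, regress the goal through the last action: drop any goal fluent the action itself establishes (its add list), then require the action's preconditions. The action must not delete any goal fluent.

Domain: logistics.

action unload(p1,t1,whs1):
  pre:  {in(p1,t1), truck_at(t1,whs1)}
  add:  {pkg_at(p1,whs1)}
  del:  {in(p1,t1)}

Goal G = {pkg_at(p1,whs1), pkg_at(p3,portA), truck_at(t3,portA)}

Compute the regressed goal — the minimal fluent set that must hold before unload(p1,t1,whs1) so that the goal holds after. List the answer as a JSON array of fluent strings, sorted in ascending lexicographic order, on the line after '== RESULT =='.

Regress:
  G ∩ del = {}  (empty — regression defined)
  G \ add = {pkg_at(p1,whs1), pkg_at(p3,portA), truck_at(t3,portA)} \ {pkg_at(p1,whs1)} = {pkg_at(p3,portA), truck_at(t3,portA)}
  ∪ pre   = {pkg_at(p3,portA), truck_at(t3,portA)} ∪ {in(p1,t1), truck_at(t1,whs1)}
          = {in(p1,t1), pkg_at(p3,portA), truck_at(t1,whs1), truck_at(t3,portA)}

== RESULT ==
["in(p1,t1)", "pkg_at(p3,portA)", "truck_at(t1,whs1)", "truck_at(t3,portA)"]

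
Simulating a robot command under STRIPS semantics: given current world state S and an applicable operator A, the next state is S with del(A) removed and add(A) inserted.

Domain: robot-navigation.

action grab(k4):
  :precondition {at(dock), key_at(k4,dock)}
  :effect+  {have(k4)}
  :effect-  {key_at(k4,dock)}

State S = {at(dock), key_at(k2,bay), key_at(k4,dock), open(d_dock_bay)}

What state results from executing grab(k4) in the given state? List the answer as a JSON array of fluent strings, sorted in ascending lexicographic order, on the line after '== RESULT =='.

Compute (S \ del) ∪ add:
  pre ⊆ S: {at(dock), key_at(k4,dock)} ⊆ S  — applicable
  S \ del = {at(dock), key_at(k2,bay), open(d_dock_bay)}
  ∪ add   = {at(dock), have(k4), key_at(k2,bay), open(d_dock_bay)}

== RESULT ==
["at(dock)", "have(k4)", "key_at(k2,bay)", "open(d_dock_bay)"]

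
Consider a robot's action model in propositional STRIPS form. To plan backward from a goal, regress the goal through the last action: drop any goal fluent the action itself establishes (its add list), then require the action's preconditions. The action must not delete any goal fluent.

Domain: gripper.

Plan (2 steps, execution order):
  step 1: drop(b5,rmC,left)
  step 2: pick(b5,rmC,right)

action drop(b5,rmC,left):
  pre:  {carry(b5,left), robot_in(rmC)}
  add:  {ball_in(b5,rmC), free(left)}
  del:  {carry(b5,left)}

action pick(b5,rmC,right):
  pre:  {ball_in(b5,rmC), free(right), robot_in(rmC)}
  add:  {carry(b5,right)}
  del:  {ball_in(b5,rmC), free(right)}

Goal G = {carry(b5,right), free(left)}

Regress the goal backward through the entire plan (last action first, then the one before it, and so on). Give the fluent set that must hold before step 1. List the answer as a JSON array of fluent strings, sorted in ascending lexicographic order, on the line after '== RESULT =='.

Regress step by step:
  through step 2 (pick(b5,rmC,right)): drop {carry(b5,right)}, keep {free(left)}, require {ball_in(b5,rmC), free(right), robot_in(rmC)}
    → {ball_in(b5,rmC), free(left), free(right), robot_in(rmC)}
  through step 1 (drop(b5,rmC,left)): drop {ball_in(b5,rmC), free(left)}, keep {free(right), robot_in(rmC)}, require {carry(b5,left), robot_in(rmC)}
    → {carry(b5,left), free(right), robot_in(rmC)}

== RESULT ==
["carry(b5,left)", "free(right)", "robot_in(rmC)"]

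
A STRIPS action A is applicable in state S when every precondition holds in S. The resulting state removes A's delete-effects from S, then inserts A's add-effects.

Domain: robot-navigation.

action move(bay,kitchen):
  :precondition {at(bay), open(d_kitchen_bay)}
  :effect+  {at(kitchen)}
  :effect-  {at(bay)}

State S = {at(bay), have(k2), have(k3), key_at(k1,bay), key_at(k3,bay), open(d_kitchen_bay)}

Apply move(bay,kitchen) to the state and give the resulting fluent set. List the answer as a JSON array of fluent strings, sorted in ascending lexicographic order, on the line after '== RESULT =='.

Compute (S \ del) ∪ add:
  pre ⊆ S: {at(bay), open(d_kitchen_bay)} ⊆ S  — applicable
  S \ del = {have(k2), have(k3), key_at(k1,bay), key_at(k3,bay), open(d_kitchen_bay)}
  ∪ add   = {at(kitchen), have(k2), have(k3), key_at(k1,bay), key_at(k3,bay), open(d_kitchen_bay)}

== RESULT ==
["at(kitchen)", "have(k2)", "have(k3)", "key_at(k1,bay)", "key_at(k3,bay)", "open(d_kitchen_bay)"]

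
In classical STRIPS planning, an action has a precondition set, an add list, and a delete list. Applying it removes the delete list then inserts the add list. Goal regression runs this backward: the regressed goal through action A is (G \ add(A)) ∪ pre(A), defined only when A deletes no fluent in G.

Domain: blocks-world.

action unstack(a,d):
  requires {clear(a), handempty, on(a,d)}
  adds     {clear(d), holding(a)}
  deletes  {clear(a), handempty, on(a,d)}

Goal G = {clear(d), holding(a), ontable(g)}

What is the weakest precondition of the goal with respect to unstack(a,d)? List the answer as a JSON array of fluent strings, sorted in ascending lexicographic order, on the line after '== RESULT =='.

Regress:
  G ∩ del = {}  (empty — regression defined)
  G \ add = {clear(d), holding(a), ontable(g)} \ {clear(d), holding(a)} = {ontable(g)}
  ∪ pre   = {ontable(g)} ∪ {clear(a), handempty, on(a,d)}
          = {clear(a), handempty, on(a,d), ontable(g)}

== RESULT ==
["clear(a)", "handempty", "on(a,d)", "ontable(g)"]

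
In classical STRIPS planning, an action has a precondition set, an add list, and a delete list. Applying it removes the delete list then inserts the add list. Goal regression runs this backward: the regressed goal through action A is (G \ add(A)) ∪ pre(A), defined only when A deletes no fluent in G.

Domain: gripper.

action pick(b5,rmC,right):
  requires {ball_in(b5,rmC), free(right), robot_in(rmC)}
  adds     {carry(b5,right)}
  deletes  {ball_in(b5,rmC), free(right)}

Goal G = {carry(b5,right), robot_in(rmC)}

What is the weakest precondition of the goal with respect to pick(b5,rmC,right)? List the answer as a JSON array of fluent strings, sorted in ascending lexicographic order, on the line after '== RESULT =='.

Regress:
  G ∩ del = {}  (empty — regression defined)
  G \ add = {carry(b5,right), robot_in(rmC)} \ {carry(b5,right)} = {robot_in(rmC)}
  ∪ pre   = {robot_in(rmC)} ∪ {ball_in(b5,rmC), free(right), robot_in(rmC)}
          = {ball_in(b5,rmC), free(right), robot_in(rmC)}

== RESULT ==
["ball_in(b5,rmC)", "free(right)", "robot_in(rmC)"]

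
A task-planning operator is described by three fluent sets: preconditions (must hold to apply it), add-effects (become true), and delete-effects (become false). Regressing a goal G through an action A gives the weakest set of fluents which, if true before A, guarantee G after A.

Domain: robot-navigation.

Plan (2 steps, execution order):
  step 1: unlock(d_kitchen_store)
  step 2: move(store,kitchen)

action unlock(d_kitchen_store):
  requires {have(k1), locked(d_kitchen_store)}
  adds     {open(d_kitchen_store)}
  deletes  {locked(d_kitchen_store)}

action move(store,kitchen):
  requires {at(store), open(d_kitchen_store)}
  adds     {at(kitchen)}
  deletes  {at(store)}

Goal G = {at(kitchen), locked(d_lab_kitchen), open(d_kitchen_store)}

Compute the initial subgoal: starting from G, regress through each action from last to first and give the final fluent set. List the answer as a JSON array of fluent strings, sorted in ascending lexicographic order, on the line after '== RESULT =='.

Work backward from the goal:
  through step 2 (move(store,kitchen)): drop {at(kitchen)}, keep {locked(d_lab_kitchen), open(d_kitchen_store)}, require {at(store), open(d_kitchen_store)}
    → {at(store), locked(d_lab_kitchen), open(d_kitchen_store)}
  through step 1 (unlock(d_kitchen_store)): drop {open(d_kitchen_store)}, keep {at(store), locked(d_lab_kitchen)}, require {have(k1), locked(d_kitchen_store)}
    → {at(store), have(k1), locked(d_kitchen_store), locked(d_lab_kitchen)}

== RESULT ==
["at(store)", "have(k1)", "locked(d_kitchen_store)", "locked(d_lab_kitchen)"]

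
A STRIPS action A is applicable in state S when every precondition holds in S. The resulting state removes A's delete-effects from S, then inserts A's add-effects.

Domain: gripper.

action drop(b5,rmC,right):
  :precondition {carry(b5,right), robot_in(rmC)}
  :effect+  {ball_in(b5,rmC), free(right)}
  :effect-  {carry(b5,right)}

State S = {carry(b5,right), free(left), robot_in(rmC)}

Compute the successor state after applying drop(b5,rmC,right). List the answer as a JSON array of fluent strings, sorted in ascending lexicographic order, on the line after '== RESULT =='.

Compute (S \ del) ∪ add:
  pre ⊆ S: {carry(b5,right), robot_in(rmC)} ⊆ S  — applicable
  S \ del = {free(left), robot_in(rmC)}
  ∪ add   = {ball_in(b5,rmC), free(left), free(right), robot_in(rmC)}

== RESULT ==
["ball_in(b5,rmC)", "free(left)", "free(right)", "robot_in(rmC)"]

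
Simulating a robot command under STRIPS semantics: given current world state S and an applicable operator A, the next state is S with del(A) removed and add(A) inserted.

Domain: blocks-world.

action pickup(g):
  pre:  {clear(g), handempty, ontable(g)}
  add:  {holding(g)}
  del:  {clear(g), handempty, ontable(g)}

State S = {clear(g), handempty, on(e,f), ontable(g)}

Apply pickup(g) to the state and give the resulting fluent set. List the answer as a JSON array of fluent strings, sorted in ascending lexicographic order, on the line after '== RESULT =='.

Progress:
  pre ⊆ S: {clear(g), handempty, ontable(g)} ⊆ S  — applicable
  S \ del = {on(e,f)}
  ∪ add   = {holding(g), on(e,f)}

== RESULT ==
["holding(g)", "on(e,f)"]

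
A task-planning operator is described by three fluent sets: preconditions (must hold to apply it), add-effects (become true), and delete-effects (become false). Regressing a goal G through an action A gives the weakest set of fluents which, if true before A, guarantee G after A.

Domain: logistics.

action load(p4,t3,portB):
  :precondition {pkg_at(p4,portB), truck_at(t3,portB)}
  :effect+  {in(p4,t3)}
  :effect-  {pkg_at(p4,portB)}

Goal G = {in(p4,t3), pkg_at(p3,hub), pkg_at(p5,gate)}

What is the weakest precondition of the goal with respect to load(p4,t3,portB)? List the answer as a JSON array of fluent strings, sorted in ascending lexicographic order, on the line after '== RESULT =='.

Regress:
  G ∩ del = {}  (empty — regression defined)
  G \ add = {in(p4,t3), pkg_at(p3,hub), pkg_at(p5,gate)} \ {in(p4,t3)} = {pkg_at(p3,hub), pkg_at(p5,gate)}
  ∪ pre   = {pkg_at(p3,hub), pkg_at(p5,gate)} ∪ {pkg_at(p4,portB), truck_at(t3,portB)}
          = {pkg_at(p3,hub), pkg_at(p4,portB), pkg_at(p5,gate), truck_at(t3,portB)}

== RESULT ==
["pkg_at(p3,hub)", "pkg_at(p4,portB)", "pkg_at(p5,gate)", "truck_at(t3,portB)"]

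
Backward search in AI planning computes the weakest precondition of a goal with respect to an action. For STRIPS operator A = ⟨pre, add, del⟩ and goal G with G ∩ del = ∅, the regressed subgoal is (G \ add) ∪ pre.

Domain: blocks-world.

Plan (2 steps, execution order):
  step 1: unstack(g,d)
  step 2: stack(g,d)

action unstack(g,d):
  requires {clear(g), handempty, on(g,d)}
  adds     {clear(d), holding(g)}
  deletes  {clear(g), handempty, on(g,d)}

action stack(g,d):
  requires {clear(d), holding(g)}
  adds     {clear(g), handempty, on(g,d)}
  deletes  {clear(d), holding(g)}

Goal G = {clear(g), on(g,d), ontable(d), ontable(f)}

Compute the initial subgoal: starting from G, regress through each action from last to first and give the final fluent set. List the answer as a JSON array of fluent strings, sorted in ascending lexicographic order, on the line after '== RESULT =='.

Work backward from the goal:
  through step 2 (stack(g,d)): drop {clear(g), on(g,d)}, keep {ontable(d), ontable(f)}, require {clear(d), holding(g)}
    → {clear(d), holding(g), ontable(d), ontable(f)}
  through step 1 (unstack(g,d)): drop {clear(d), holding(g)}, keep {ontable(d), ontable(f)}, require {clear(g), handempty, on(g,d)}
    → {clear(g), handempty, on(g,d), ontable(d), ontable(f)}

== RESULT ==
["clear(g)", "handempty", "on(g,d)", "ontable(d)", "ontable(f)"]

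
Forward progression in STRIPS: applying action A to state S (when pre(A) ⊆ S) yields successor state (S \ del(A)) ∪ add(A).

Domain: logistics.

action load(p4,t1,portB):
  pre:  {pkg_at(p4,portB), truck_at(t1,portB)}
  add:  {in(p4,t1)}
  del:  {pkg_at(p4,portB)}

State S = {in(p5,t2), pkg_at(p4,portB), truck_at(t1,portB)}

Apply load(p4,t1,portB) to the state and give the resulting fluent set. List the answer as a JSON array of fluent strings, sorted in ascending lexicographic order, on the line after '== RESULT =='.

Progress:
  pre ⊆ S: {pkg_at(p4,portB), truck_at(t1,portB)} ⊆ S  — applicable
  S \ del = {in(p5,t2), truck_at(t1,portB)}
  ∪ add   = {in(p4,t1), in(p5,t2), truck_at(t1,portB)}

== RESULT ==
["in(p4,t1)", "in(p5,t2)", "truck_at(t1,portB)"]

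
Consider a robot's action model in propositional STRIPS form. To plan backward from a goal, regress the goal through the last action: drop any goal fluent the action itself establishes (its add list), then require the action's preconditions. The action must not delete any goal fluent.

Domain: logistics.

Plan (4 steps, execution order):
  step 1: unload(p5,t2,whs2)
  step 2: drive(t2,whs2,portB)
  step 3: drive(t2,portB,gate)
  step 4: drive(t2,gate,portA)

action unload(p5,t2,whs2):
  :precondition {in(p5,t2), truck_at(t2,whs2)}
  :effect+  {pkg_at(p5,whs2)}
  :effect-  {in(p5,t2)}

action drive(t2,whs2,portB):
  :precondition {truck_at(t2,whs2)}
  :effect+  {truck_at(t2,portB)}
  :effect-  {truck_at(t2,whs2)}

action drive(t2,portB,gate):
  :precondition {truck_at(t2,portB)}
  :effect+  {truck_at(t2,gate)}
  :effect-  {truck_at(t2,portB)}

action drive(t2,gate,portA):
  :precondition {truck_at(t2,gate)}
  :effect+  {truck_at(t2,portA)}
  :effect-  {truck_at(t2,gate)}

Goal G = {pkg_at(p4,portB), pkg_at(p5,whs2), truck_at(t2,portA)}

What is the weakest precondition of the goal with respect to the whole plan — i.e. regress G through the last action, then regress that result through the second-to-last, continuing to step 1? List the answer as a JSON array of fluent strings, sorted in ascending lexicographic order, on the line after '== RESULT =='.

Work backward from the goal:
  through step 4 (drive(t2,gate,portA)): drop {truck_at(t2,portA)}, keep {pkg_at(p4,portB), pkg_at(p5,whs2)}, require {truck_at(t2,gate)}
    → {pkg_at(p4,portB), pkg_at(p5,whs2), truck_at(t2,gate)}
  through step 3 (drive(t2,portB,gate)): drop {truck_at(t2,gate)}, keep {pkg_at(p4,portB), pkg_at(p5,whs2)}, require {truck_at(t2,portB)}
    → {pkg_at(p4,portB), pkg_at(p5,whs2), truck_at(t2,portB)}
  through step 2 (drive(t2,whs2,portB)): drop {truck_at(t2,portB)}, keep {pkg_at(p4,portB), pkg_at(p5,whs2)}, require {truck_at(t2,whs2)}
    → {pkg_at(p4,portB), pkg_at(p5,whs2), truck_at(t2,whs2)}
  through step 1 (unload(p5,t2,whs2)): drop {pkg_at(p5,whs2)}, keep {pkg_at(p4,portB), truck_at(t2,whs2)}, require {in(p5,t2), truck_at(t2,whs2)}
    → {in(p5,t2), pkg_at(p4,portB), truck_at(t2,whs2)}

== RESULT ==
["in(p5,t2)", "pkg_at(p4,portB)", "truck_at(t2,whs2)"]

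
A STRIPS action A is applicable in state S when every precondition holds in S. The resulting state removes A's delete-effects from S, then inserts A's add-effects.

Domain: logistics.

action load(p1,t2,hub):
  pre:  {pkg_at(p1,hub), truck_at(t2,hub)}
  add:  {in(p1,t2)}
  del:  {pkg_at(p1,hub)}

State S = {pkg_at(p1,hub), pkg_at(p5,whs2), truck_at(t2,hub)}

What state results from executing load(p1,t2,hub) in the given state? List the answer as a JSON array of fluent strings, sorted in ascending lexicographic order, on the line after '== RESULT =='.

Compute (S \ del) ∪ add:
  pre ⊆ S: {pkg_at(p1,hub), truck_at(t2,hub)} ⊆ S  — applicable
  S \ del = {pkg_at(p5,whs2), truck_at(t2,hub)}
  ∪ add   = {in(p1,t2), pkg_at(p5,whs2), truck_at(t2,hub)}

== RESULT ==
["in(p1,t2)", "pkg_at(p5,whs2)", "truck_at(t2,hub)"]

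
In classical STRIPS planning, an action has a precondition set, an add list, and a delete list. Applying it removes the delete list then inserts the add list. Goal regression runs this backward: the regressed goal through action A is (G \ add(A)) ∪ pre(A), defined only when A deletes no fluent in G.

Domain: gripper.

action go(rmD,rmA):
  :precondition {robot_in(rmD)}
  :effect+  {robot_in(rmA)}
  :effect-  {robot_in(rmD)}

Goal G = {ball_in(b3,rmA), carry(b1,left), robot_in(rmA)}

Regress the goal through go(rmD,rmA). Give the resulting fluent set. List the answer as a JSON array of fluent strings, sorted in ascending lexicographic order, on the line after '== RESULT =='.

Regress:
  G ∩ del = {}  (empty — regression defined)
  G \ add = {ball_in(b3,rmA), carry(b1,left), robot_in(rmA)} \ {robot_in(rmA)} = {ball_in(b3,rmA), carry(b1,left)}
  ∪ pre   = {ball_in(b3,rmA), carry(b1,left)} ∪ {robot_in(rmD)}
          = {ball_in(b3,rmA), carry(b1,left), robot_in(rmD)}

== RESULT ==
["ball_in(b3,rmA)", "carry(b1,left)", "robot_in(rmD)"]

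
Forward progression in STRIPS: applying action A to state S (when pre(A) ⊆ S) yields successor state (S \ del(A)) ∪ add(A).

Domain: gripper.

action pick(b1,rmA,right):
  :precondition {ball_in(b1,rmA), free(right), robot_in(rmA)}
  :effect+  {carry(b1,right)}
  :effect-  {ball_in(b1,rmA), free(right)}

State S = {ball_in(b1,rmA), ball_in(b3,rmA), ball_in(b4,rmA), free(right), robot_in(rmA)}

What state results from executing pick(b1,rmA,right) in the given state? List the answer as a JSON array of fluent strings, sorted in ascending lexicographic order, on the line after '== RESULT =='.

Compute (S \ del) ∪ add:
  pre ⊆ S: {ball_in(b1,rmA), free(right), robot_in(rmA)} ⊆ S  — applicable
  S \ del = {ball_in(b3,rmA), ball_in(b4,rmA), robot_in(rmA)}
  ∪ add   = {ball_in(b3,rmA), ball_in(b4,rmA), carry(b1,right), robot_in(rmA)}

== RESULT ==
["ball_in(b3,rmA)", "ball_in(b4,rmA)", "carry(b1,right)", "robot_in(rmA)"]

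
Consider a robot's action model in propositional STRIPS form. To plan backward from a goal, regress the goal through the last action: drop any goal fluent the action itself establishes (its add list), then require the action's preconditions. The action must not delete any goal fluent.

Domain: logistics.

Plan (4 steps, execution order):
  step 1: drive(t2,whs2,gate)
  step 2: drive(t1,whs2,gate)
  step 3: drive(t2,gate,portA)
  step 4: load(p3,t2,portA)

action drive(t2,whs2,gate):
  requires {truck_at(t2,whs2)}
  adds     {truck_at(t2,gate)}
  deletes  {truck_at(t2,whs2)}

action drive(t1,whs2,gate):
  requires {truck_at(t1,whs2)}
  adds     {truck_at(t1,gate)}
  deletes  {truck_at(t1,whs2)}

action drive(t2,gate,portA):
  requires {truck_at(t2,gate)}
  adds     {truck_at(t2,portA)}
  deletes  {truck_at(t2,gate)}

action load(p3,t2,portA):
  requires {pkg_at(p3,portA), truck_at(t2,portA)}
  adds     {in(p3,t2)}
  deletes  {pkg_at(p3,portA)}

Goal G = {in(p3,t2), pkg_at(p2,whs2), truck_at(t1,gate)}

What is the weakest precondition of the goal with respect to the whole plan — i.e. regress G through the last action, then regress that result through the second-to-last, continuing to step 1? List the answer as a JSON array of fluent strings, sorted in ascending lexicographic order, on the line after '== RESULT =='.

Work backward from the goal:
  through step 4 (load(p3,t2,portA)): drop {in(p3,t2)}, keep {pkg_at(p2,whs2), truck_at(t1,gate)}, require {pkg_at(p3,portA), truck_at(t2,portA)}
    → {pkg_at(p2,whs2), pkg_at(p3,portA), truck_at(t1,gate), truck_at(t2,portA)}
  through step 3 (drive(t2,gate,portA)): drop {truck_at(t2,portA)}, keep {pkg_at(p2,whs2), pkg_at(p3,portA), truck_at(t1,gate)}, require {truck_at(t2,gate)}
    → {pkg_at(p2,whs2), pkg_at(p3,portA), truck_at(t1,gate), truck_at(t2,gate)}
  through step 2 (drive(t1,whs2,gate)): drop {truck_at(t1,gate)}, keep {pkg_at(p2,whs2), pkg_at(p3,portA), truck_at(t2,gate)}, require {truck_at(t1,whs2)}
    → {pkg_at(p2,whs2), pkg_at(p3,portA), truck_at(t1,whs2), truck_at(t2,gate)}
  through step 1 (drive(t2,whs2,gate)): drop {truck_at(t2,gate)}, keep {pkg_at(p2,whs2), pkg_at(p3,portA), truck_at(t1,whs2)}, require {truck_at(t2,whs2)}
    → {pkg_at(p2,whs2), pkg_at(p3,portA), truck_at(t1,whs2), truck_at(t2,whs2)}

== RESULT ==
["pkg_at(p2,whs2)", "pkg_at(p3,portA)", "truck_at(t1,whs2)", "truck_at(t2,whs2)"]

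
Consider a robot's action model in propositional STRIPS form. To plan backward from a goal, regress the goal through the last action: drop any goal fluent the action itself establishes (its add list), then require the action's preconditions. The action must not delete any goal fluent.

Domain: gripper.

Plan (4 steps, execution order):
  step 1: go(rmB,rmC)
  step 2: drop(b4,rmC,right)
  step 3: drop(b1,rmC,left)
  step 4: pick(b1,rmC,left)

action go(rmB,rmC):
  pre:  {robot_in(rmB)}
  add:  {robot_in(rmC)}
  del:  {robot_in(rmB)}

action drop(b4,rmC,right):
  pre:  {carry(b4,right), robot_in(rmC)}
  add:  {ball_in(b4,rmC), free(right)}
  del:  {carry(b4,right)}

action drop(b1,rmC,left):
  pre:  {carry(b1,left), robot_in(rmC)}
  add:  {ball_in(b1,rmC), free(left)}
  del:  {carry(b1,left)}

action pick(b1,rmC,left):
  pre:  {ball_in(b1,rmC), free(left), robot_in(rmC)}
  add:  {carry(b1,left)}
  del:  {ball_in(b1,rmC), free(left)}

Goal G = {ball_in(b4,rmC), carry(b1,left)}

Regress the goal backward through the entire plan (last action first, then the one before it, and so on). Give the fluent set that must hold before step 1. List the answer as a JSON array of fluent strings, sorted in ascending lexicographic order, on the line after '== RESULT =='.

Work backward from the goal:
  through step 4 (pick(b1,rmC,left)): drop {carry(b1,left)}, keep {ball_in(b4,rmC)}, require {ball_in(b1,rmC), free(left), robot_in(rmC)}
    → {ball_in(b1,rmC), ball_in(b4,rmC), free(left), robot_in(rmC)}
  through step 3 (drop(b1,rmC,left)): drop {ball_in(b1,rmC), free(left)}, keep {ball_in(b4,rmC), robot_in(rmC)}, require {carry(b1,left), robot_in(rmC)}
    → {ball_in(b4,rmC), carry(b1,left), robot_in(rmC)}
  through step 2 (drop(b4,rmC,right)): drop {ball_in(b4,rmC)}, keep {carry(b1,left), robot_in(rmC)}, require {carry(b4,right), robot_in(rmC)}
    → {carry(b1,left), carry(b4,right), robot_in(rmC)}
  through step 1 (go(rmB,rmC)): drop {robot_in(rmC)}, keep {carry(b1,left), carry(b4,right)}, require {robot_in(rmB)}
    → {carry(b1,left), carry(b4,right), robot_in(rmB)}

== RESULT ==
["carry(b1,left)", "carry(b4,right)", "robot_in(rmB)"]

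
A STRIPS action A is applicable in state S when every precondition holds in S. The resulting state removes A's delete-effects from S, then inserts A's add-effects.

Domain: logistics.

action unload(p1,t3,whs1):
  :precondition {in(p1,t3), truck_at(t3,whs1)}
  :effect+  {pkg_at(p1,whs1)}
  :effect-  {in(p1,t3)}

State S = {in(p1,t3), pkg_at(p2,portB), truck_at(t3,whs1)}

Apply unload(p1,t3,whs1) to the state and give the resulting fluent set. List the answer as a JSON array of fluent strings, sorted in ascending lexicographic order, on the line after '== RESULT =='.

Progress:
  pre ⊆ S: {in(p1,t3), truck_at(t3,whs1)} ⊆ S  — applicable
  S \ del = {pkg_at(p2,portB), truck_at(t3,whs1)}
  ∪ add   = {pkg_at(p1,whs1), pkg_at(p2,portB), truck_at(t3,whs1)}

== RESULT ==
["pkg_at(p1,whs1)", "pkg_at(p2,portB)", "truck_at(t3,whs1)"]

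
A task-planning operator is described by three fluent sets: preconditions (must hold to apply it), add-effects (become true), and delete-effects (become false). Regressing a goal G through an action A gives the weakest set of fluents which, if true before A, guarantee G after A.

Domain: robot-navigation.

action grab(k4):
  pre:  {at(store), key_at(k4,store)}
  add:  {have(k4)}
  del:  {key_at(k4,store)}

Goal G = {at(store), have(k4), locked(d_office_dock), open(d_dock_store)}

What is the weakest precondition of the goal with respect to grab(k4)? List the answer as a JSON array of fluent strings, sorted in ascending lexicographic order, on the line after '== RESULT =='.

Compute (G \ add) ∪ pre:
  G ∩ del = {}  (empty — regression defined)
  G \ add = {at(store), have(k4), locked(d_office_dock), open(d_dock_store)} \ {have(k4)} = {at(store), locked(d_office_dock), open(d_dock_store)}
  ∪ pre   = {at(store), locked(d_office_dock), open(d_dock_store)} ∪ {at(store), key_at(k4,store)}
          = {at(store), key_at(k4,store), locked(d_office_dock), open(d_dock_store)}

== RESULT ==
["at(store)", "key_at(k4,store)", "locked(d_office_dock)", "open(d_dock_store)"]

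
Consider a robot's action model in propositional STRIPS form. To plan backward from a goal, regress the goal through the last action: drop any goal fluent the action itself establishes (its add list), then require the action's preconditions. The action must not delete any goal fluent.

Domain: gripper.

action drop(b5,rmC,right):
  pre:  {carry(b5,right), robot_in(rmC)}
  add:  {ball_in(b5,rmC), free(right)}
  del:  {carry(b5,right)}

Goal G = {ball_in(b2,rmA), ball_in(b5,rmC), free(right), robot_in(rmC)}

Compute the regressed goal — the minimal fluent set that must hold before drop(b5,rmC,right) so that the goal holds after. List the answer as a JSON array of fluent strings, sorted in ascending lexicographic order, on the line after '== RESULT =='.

Regress:
  G ∩ del = {}  (empty — regression defined)
  G \ add = {ball_in(b2,rmA), ball_in(b5,rmC), free(right), robot_in(rmC)} \ {ball_in(b5,rmC), free(right)} = {ball_in(b2,rmA), robot_in(rmC)}
  ∪ pre   = {ball_in(b2,rmA), robot_in(rmC)} ∪ {carry(b5,right), robot_in(rmC)}
          = {ball_in(b2,rmA), carry(b5,right), robot_in(rmC)}

== RESULT ==
["ball_in(b2,rmA)", "carry(b5,right)", "robot_in(rmC)"]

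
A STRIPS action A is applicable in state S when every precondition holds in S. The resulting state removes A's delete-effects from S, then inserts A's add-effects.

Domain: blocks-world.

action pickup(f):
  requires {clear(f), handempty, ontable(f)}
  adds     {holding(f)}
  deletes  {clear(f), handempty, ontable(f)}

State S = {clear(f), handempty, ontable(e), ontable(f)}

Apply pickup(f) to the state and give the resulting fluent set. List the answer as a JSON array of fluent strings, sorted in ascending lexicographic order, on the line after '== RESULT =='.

Compute (S \ del) ∪ add:
  pre ⊆ S: {clear(f), handempty, ontable(f)} ⊆ S  — applicable
  S \ del = {ontable(e)}
  ∪ add   = {holding(f), ontable(e)}

== RESULT ==
["holding(f)", "ontable(e)"]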